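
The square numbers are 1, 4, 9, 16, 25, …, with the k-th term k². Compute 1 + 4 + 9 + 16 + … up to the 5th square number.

Σ_{i=1}^{5} i² = 5·6·11/6 = 55.

55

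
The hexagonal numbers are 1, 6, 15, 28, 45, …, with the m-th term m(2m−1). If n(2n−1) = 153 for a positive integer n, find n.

Set n(2n−1) = 153, giving 2n² − n − 153 = 0.
So n = (1 + 35) / 4 = 36/4 = 9.

9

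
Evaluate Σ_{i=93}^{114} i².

Σ_{i=93}^{114} i² = 500365 − 263810 = 236555.

236555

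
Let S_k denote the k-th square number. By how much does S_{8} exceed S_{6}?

28

8² = 64 and 6² = 36.
Difference: 64 − 36 = 28.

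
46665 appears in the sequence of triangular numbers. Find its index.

305

Set n(n+1)/2 = 46665, giving n² + n − 93330 = 0.
The discriminant is 1 + 8·46665 = 373321, and √373321 = 611.
So n = (-1 + 611) / 2 = 610/2 = 305.
Check: 305·306/2 = 46665. ✓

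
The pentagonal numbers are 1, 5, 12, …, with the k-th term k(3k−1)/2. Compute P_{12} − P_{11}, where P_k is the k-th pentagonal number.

Consecutive pentagonal numbers differ by 3n − 2: here 3·12 − 2 = 34.

34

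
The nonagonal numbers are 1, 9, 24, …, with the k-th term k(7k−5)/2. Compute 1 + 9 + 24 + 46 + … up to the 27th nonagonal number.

Σ i(7i−5)/2 = (7Σi² − 5Σi) / 2 over i = 1..27.
Σi = 378 and Σi² = 6930.
(7·6930 − 5·378) / 2 = 46620/2 = 23310.

23310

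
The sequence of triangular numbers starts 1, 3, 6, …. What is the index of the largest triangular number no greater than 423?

28

Solve n(n+1)/2 ≤ 423 for integer n.
n = 28 gives 406 ≤ 423, while n = 29 gives 435 > 423; so the answer is index 28.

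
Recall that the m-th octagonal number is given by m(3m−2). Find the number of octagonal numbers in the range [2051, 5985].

19

The n-th octagonal number is n(3n−2).
Smallest index with value ≥ 2051: n = 27 (giving 2133).
Largest index with value ≤ 5985: n = 45 (giving 5985).
Indices 27 through 45: 19 terms.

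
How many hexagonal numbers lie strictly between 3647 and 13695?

The n-th hexagonal number is n(2n−1).
Smallest index with value > 3647: n = 43 (giving 3655).
Largest index with value < 13695: n = 82 (giving 13366).
Indices 43 through 82: 40 terms.

40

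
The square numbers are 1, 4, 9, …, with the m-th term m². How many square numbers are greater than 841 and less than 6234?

49

The n-th square number is n².
Smallest index with value > 841: n = 30 (giving 900).
Largest index with value < 6234: n = 78 (giving 6084).
Indices 30 through 78: 49 terms.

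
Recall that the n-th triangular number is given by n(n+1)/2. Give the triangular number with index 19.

The 19th triangular number is n(n+1)/2 with n = 19.
19·20/2 = 380/2 = 190.

190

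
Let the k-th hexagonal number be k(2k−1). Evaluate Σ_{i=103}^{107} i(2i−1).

Σ i(2i−1) = 2Σi² − Σi over i = 103..107.
Σi = 5778 − 5253 = 525 and Σi² = 414090 − 358955 = 55135.
2·55135 − 1·525 = 109745.

109745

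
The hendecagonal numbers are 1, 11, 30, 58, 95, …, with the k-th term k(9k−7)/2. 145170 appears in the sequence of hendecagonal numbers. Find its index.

Set n(9n−7)/2 = 145170, giving 9n² − 7n − 290340 = 0.
The discriminant is 49 + 72·145170 = 10452289, and √10452289 = 3233.
So n = (7 + 3233) / 18 = 3240/18 = 180.
Check: 180·(9·180 − 7)/2 = 145170. ✓

180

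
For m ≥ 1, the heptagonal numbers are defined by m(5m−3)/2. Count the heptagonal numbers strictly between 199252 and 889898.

314

The n-th heptagonal number is n(5n−3)/2.
Smallest index with value > 199252: n = 283 (giving 199798).
Largest index with value < 889898: n = 596 (giving 887146).
Indices 283 through 596: 314 terms.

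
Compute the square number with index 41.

41² = 1681.

1681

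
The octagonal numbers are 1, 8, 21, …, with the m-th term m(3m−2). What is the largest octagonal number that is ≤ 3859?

3816

Solve n(3n−2) ≤ 3859 for integer n.
n = 36 gives 3816 ≤ 3859, while n = 37 gives 4033 > 3859; so the answer is 3816.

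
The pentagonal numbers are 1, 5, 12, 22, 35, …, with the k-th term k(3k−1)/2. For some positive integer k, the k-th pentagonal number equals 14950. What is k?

Set n(3n−1)/2 = 14950, giving 3n² − n − 29900 = 0.
The discriminant is 1 + 24·14950 = 358801, and √358801 = 599.
So n = (1 + 599) / 6 = 600/6 = 100.

100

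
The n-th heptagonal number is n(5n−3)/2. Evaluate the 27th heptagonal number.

1782

27·(5·27 − 3)/2 = 27·132/2 = 27·66 = 1782.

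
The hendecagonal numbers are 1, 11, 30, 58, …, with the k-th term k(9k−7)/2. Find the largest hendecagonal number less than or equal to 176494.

175725

Solve n(9n−7)/2 ≤ 176494 for integer n.
n = 198 gives 175725 ≤ 176494, while n = 199 gives 177508 > 176494; so the answer is 175725.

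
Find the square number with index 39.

The 39th square number is n² with n = 39.
39² = 1521.

1521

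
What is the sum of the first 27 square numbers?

6930

Σ_{i=1}^{27} i² = 27·28·55/6 = 6930.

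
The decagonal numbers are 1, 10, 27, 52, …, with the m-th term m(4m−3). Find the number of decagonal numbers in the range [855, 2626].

12

The n-th decagonal number is n(4n−3).
Smallest index with value ≥ 855: n = 15 (giving 855).
Largest index with value ≤ 2626: n = 26 (giving 2626).
Indices 15 through 26: 12 terms.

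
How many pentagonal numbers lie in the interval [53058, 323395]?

The n-th pentagonal number is n(3n−1)/2.
Smallest index with value ≥ 53058: n = 189 (giving 53487).
Largest index with value ≤ 323395: n = 464 (giving 322712).
Indices 189 through 464: 276 terms.

276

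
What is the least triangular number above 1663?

1711

Solve n(n+1)/2 > 1663 for integer n.
The largest n with value ≤ 1663 is 57 (since 1653 ≤ 1663 < 1711), so the first above is n = 58, value 1711.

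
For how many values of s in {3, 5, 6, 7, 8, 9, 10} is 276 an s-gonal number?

2

s = 3: P(3, 23) = 276. ✓
s = 5: P(5, 13) = 247 and P(5, 14) = 287; 276 is not s-gonal.
s = 6: P(6, 12) = 276. ✓
s = 7: P(7, 10) = 235 and P(7, 11) = 286; 276 is not s-gonal.
s = 8: P(8, 9) = 225 and P(8, 10) = 280; 276 is not s-gonal.
s = 9: P(9, 9) = 261 and P(9, 10) = 325; 276 is not s-gonal.
s = 10: P(10, 8) = 232 and P(10, 9) = 297; 276 is not s-gonal.
Hits: s ∈ {3, 6} → 2.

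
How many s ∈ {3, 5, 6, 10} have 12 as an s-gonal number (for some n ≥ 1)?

1

s = 3: P(3, 4) = 10 and P(3, 5) = 15; 12 is not s-gonal.
s = 5: P(5, 3) = 12. ✓
s = 6: P(6, 2) = 6 and P(6, 3) = 15; 12 is not s-gonal.
s = 10: P(10, 2) = 10 and P(10, 3) = 27; 12 is not s-gonal.
Hits: s ∈ {5} → 1.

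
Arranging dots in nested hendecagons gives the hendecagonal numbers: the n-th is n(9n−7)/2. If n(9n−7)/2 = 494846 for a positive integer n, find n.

Set n(9n−7)/2 = 494846, giving 9n² − 7n − 989692 = 0.
The discriminant is 49 + 72·494846 = 35628961, and √35628961 = 5969.
So n = (7 + 5969) / 18 = 5976/18 = 332.

332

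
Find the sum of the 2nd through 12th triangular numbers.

363

Σ i(i+1)/2 = (Σi² + Σi) / 2 over i = 2..12.
Σi = 78 − 1 = 77 and Σi² = 650 − 1 = 649.
(1·649 + 1·77) / 2 = 726/2 = 363.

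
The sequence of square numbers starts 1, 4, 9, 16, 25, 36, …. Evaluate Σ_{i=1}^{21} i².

3311

Σ_{i=1}^{21} i² = 21·22·43/6 = 3311.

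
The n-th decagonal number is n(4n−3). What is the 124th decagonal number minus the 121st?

2931

124·(4·124 − 3) = 61132 and 121·(4·121 − 3) = 58201.
Difference: 61132 − 58201 = 2931.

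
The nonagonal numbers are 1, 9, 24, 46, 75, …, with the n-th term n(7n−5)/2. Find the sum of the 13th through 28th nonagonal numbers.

Σ i(7i−5)/2 = (7Σi² − 5Σi) / 2 over i = 13..28.
Σi = 406 − 78 = 328 and Σi² = 7714 − 650 = 7064.
(7·7064 − 5·328) / 2 = 47808/2 = 23904.

23904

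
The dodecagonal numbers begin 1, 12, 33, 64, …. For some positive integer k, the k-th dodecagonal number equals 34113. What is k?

83

Set n(5n−4) = 34113, giving 5n² − 4n − 34113 = 0.
The discriminant is 16 + 20·34113 = 682276, and √682276 = 826.
So n = (4 + 826) / 10 = 830/10 = 83.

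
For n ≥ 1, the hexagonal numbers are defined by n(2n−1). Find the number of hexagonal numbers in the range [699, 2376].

16

The n-th hexagonal number is n(2n−1).
Smallest index with value ≥ 699: n = 19 (giving 703).
Largest index with value ≤ 2376: n = 34 (giving 2278).
Indices 19 through 34: 16 terms.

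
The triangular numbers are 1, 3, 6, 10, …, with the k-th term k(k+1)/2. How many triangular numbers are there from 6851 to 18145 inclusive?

The n-th triangular number is n(n+1)/2.
Smallest index with value ≥ 6851: n = 117 (giving 6903).
Largest index with value ≤ 18145: n = 190 (giving 18145).
Indices 117 through 190: 74 terms.

74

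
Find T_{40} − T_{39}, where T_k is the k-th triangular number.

Consecutive triangular numbers differ by n: T_{40} − T_{39} = 40.

40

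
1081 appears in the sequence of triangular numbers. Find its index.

46

Set n(n+1)/2 = 1081, giving n² + n − 2162 = 0.
So n = (-1 + 93) / 2 = 92/2 = 46.
Check: 46·47/2 = 1081. ✓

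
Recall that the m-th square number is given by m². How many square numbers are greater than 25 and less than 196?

8

The n-th square number is n².
Smallest index with value > 25: n = 6 (giving 36).
Largest index with value < 196: n = 13 (giving 169).
Indices 6 through 13: 8 terms.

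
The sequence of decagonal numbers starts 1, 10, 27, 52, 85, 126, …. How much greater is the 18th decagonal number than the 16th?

266

18·(4·18 − 3) = 1242 and 16·(4·16 − 3) = 976.
Difference: 1242 − 976 = 266.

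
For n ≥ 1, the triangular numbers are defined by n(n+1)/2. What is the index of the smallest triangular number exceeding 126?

Solve n(n+1)/2 > 126 for integer n.
The largest n with value ≤ 126 is 15 (since 120 ≤ 126 < 136), so the first above is n = 16, value 136.

16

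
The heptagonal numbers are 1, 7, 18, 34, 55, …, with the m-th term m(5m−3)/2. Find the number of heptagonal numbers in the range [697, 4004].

24

The n-th heptagonal number is n(5n−3)/2.
Smallest index with value ≥ 697: n = 17 (giving 697).
Largest index with value ≤ 4004: n = 40 (giving 3940).
Indices 17 through 40: 24 terms.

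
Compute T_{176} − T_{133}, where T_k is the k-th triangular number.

176·177/2 = 15576 and 133·134/2 = 8911.
Difference: 15576 − 8911 = 6665.

6665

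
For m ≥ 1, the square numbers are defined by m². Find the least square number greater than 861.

900

Solve n² > 861 for integer n.
The largest n with value ≤ 861 is 29 (since 841 ≤ 861 < 900), so the first above is n = 30, value 900.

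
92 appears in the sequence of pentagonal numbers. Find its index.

8

Set n(3n−1)/2 = 92, giving 3n² − n − 184 = 0.
The discriminant is 1 + 24·92 = 2209, and √2209 = 47.
So n = (1 + 47) / 6 = 48/6 = 8.
Check: 8·(3·8 − 1)/2 = 92. ✓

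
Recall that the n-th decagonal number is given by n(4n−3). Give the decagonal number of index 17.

The 17th decagonal number is n(4n−3) with n = 17.
17·(4·17 − 3) = 17·65 = 1105.

1105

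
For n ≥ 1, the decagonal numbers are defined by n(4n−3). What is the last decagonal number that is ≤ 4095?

4000

Solve n(4n−3) ≤ 4095 for integer n.
n = 32 gives 4000 ≤ 4095, while n = 33 gives 4257 > 4095; so the answer is 4000.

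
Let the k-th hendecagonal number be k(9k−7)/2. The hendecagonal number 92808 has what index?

Set n(9n−7)/2 = 92808, giving 9n² − 7n − 185616 = 0.
The discriminant is 49 + 72·92808 = 6682225, and √6682225 = 2585.
So n = (7 + 2585) / 18 = 2592/18 = 144.
Check: 144·(9·144 − 7)/2 = 92808. ✓

144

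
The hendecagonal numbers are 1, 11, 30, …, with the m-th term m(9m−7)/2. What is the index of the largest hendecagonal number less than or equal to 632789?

375

Solve n(9n−7)/2 ≤ 632789 for integer n.
n = 375 gives 631500 ≤ 632789, while n = 376 gives 634876 > 632789; so the answer is index 375.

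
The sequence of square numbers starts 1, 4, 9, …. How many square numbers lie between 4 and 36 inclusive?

5

The n-th square number is n².
Smallest index with value ≥ 4: n = 2 (giving 4).
Largest index with value ≤ 36: n = 6 (giving 36).
Indices 2 through 6: 5 terms.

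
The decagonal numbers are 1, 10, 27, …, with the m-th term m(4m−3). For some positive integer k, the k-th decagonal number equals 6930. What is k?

Set n(4n−3) = 6930, giving 4n² − 3n − 6930 = 0.
The discriminant is 9 + 16·6930 = 110889, and √110889 = 333.
So n = (3 + 333) / 8 = 336/8 = 42.
Check: 42·(4·42 − 3) = 6930. ✓

42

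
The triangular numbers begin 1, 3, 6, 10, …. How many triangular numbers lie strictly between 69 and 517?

The n-th triangular number is n(n+1)/2.
Smallest index with value > 69: n = 12 (giving 78).
Largest index with value < 517: n = 31 (giving 496).
Indices 12 through 31: 20 terms.

20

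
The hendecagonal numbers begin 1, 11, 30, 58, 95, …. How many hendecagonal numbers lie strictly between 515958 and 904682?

109

The n-th hendecagonal number is n(9n−7)/2.
Smallest index with value > 515958: n = 340 (giving 519010).
Largest index with value < 904682: n = 448 (giving 901600).
Indices 340 through 448: 109 terms.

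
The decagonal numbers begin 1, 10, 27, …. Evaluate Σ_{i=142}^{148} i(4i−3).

Σ i(4i−3) = 4Σi² − 3Σi over i = 142..148.
Σi = 11026 − 10011 = 1015 and Σi² = 1091574 − 944371 = 147203.
4·147203 − 3·1015 = 585767.

585767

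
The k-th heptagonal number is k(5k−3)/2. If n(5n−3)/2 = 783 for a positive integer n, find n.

18

Set n(5n−3)/2 = 783, giving 5n² − 3n − 1566 = 0.
So n = (3 + 177) / 10 = 180/10 = 18.
Check: 18·(5·18 − 3)/2 = 783. ✓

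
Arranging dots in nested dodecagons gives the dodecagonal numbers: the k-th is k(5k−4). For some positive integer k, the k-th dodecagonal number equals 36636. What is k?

86

Set n(5n−4) = 36636, giving 5n² − 4n − 36636 = 0.
The discriminant is 16 + 20·36636 = 732736, and √732736 = 856.
So n = (4 + 856) / 10 = 860/10 = 86.
Check: 86·(5·86 − 4) = 36636. ✓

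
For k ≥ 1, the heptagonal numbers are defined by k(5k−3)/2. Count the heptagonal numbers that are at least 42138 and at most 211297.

161

The n-th heptagonal number is n(5n−3)/2.
Smallest index with value ≥ 42138: n = 131 (giving 42706).
Largest index with value ≤ 211297: n = 291 (giving 211266).
Indices 131 through 291: 161 terms.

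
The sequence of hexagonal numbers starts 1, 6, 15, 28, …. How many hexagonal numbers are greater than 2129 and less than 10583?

40

The n-th hexagonal number is n(2n−1).
Smallest index with value > 2129: n = 33 (giving 2145).
Largest index with value < 10583: n = 72 (giving 10296).
Indices 33 through 72: 40 terms.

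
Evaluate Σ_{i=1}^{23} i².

4324

Σ_{i=1}^{23} i² = 23·24·47/6 = 4324.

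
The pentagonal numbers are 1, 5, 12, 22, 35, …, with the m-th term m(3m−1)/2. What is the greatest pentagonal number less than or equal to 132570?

Solve n(3n−1)/2 ≤ 132570 for integer n.
n = 297 gives 132165 ≤ 132570, while n = 298 gives 133057 > 132570; so the answer is 132165.

132165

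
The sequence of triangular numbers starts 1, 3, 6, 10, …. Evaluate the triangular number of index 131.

8646

The 131st triangular number is n(n+1)/2 with n = 131.
131·132/2 = 17292/2 = 8646.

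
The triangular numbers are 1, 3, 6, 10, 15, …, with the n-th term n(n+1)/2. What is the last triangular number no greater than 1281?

Solve n(n+1)/2 ≤ 1281 for integer n.
n = 50 gives 1275 ≤ 1281, while n = 51 gives 1326 > 1281; so the answer is 1275.

1275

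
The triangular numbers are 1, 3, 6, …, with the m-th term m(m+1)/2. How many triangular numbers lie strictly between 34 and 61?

The n-th triangular number is n(n+1)/2.
Smallest index with value > 34: n = 8 (giving 36).
Largest index with value < 61: n = 10 (giving 55).
Indices 8 through 10: 3 terms.

3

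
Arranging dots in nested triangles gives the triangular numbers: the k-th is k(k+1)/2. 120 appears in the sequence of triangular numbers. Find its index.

Set n(n+1)/2 = 120, giving n² + n − 240 = 0.
So n = (-1 + 31) / 2 = 30/2 = 15.

15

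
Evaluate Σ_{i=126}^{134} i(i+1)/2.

Σ i(i+1)/2 = (Σi² + Σi) / 2 over i = 126..134.
Σi = 9045 − 7875 = 1170 and Σi² = 811035 − 658875 = 152160.
(1·152160 + 1·1170) / 2 = 153330/2 = 76665.

76665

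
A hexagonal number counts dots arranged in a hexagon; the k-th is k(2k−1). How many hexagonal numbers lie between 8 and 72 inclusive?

4

The n-th hexagonal number is n(2n−1).
Smallest index with value ≥ 8: n = 3 (giving 15).
Largest index with value ≤ 72: n = 6 (giving 66).
Indices 3 through 6: 4 terms.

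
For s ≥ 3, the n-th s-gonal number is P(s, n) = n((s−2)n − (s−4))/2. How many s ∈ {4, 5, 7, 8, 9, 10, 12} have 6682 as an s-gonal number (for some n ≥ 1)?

1

s = 4: P(4, 81) = 6561 and P(4, 82) = 6724; 6682 is not s-gonal.
s = 5: P(5, 66) = 6501 and P(5, 67) = 6700; 6682 is not s-gonal.
s = 7: P(7, 52) = 6682. ✓
s = 8: P(8, 47) = 6533 and P(8, 48) = 6816; 6682 is not s-gonal.
s = 9: P(9, 44) = 6666 and P(9, 45) = 6975; 6682 is not s-gonal.
s = 10: P(10, 41) = 6601 and P(10, 42) = 6930; 6682 is not s-gonal.
s = 12: P(12, 36) = 6336 and P(12, 37) = 6697; 6682 is not s-gonal.
Hits: s ∈ {7} → 1.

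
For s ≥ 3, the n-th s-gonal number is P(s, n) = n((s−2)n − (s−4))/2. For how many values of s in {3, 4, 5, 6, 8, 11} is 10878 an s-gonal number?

2

s = 3: P(3, 147) = 10878. ✓
s = 4: P(4, 104) = 10816 and P(4, 105) = 11025; 10878 is not s-gonal.
s = 5: P(5, 85) = 10795 and P(5, 86) = 11051; 10878 is not s-gonal.
s = 6: P(6, 74) = 10878. ✓
s = 8: P(8, 60) = 10680 and P(8, 61) = 11041; 10878 is not s-gonal.
s = 11: P(11, 49) = 10633 and P(11, 50) = 11075; 10878 is not s-gonal.
Hits: s ∈ {3, 6} → 2.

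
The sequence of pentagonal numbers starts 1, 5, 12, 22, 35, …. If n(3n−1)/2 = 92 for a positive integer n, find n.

Set n(3n−1)/2 = 92, giving 3n² − n − 184 = 0.
The discriminant is 1 + 24·92 = 2209, and √2209 = 47.
So n = (1 + 47) / 6 = 48/6 = 8.

8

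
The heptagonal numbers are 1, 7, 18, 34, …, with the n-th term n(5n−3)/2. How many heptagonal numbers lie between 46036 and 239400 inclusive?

174

The n-th heptagonal number is n(5n−3)/2.
Smallest index with value ≥ 46036: n = 136 (giving 46036).
Largest index with value ≤ 239400: n = 309 (giving 238239).
Indices 136 through 309: 174 terms.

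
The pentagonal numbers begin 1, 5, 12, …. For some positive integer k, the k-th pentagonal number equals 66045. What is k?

Set n(3n−1)/2 = 66045, giving 3n² − n − 132090 = 0.
The discriminant is 1 + 24·66045 = 1585081, and √1585081 = 1259.
So n = (1 + 1259) / 6 = 1260/6 = 210.
Check: 210·(3·210 − 1)/2 = 66045. ✓

210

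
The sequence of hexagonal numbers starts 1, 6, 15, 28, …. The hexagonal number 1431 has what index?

27

Set n(2n−1) = 1431, giving 2n² − n − 1431 = 0.
So n = (1 + 107) / 4 = 108/4 = 27.
Check: 27·(2·27 − 1) = 1431. ✓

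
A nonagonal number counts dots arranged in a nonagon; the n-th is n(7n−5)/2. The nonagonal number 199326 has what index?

239

Set n(7n−5)/2 = 199326, giving 7n² − 5n − 398652 = 0.
The discriminant is 25 + 56·199326 = 11162281, and √11162281 = 3341.
So n = (5 + 3341) / 14 = 3346/14 = 239.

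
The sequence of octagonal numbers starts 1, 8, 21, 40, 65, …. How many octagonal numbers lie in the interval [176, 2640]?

23

The n-th octagonal number is n(3n−2).
Smallest index with value ≥ 176: n = 8 (giving 176).
Largest index with value ≤ 2640: n = 30 (giving 2640).
Indices 8 through 30: 23 terms.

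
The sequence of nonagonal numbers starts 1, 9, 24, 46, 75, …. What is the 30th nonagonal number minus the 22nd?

30·(7·30 − 5)/2 = 3075 and 22·(7·22 − 5)/2 = 1639.
Difference: 3075 − 1639 = 1436.

1436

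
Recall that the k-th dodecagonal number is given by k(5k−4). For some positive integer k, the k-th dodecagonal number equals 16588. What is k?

58

Set n(5n−4) = 16588, giving 5n² − 4n − 16588 = 0.
The discriminant is 16 + 20·16588 = 331776, and √331776 = 576.
So n = (4 + 576) / 10 = 580/10 = 58.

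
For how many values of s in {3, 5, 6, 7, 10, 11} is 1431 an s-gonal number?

2

s = 3: P(3, 53) = 1431. ✓
s = 5: P(5, 31) = 1426 and P(5, 32) = 1520; 1431 is not s-gonal.
s = 6: P(6, 27) = 1431. ✓
s = 7: P(7, 24) = 1404 and P(7, 25) = 1525; 1431 is not s-gonal.
s = 10: P(10, 19) = 1387 and P(10, 20) = 1540; 1431 is not s-gonal.
s = 11: P(11, 18) = 1395 and P(11, 19) = 1558; 1431 is not s-gonal.
Hits: s ∈ {3, 6} → 2.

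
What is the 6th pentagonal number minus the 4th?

6·(3·6 − 1)/2 = 51 and 4·(3·4 − 1)/2 = 22.
Difference: 51 − 22 = 29.

29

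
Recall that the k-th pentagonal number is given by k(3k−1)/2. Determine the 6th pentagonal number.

51

The 6th pentagonal number is n(3n−1)/2 with n = 6.
6·(3·6 − 1)/2 = 6·17/2 = 51.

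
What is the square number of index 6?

The 6th square number is n² with n = 6.
6² = 36.

36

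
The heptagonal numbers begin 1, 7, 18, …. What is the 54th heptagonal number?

7209

54·(5·54 − 3)/2 = 54·267/2 = 7209.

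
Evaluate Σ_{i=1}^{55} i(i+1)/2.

Σ i(i+1)/2 = (Σi² + Σi) / 2 over i = 1..55.
Σi = 1540 and Σi² = 56980.
(1·56980 + 1·1540) / 2 = 58520/2 = 29260.

29260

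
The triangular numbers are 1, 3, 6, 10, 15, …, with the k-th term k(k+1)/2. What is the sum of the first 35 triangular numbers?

Σ i(i+1)/2 = (Σi² + Σi) / 2 over i = 1..35.
Σi = 630 and Σi² = 14910.
(1·14910 + 1·630) / 2 = 15540/2 = 7770.

7770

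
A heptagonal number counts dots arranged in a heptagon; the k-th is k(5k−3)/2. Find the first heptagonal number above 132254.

Solve n(5n−3)/2 > 132254 for integer n.
The largest n with value ≤ 132254 is 230 (since 131905 ≤ 132254 < 133056), so the first above is n = 231, value 133056.

133056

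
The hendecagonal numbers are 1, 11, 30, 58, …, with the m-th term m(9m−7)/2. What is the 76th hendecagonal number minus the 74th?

1343

76·(9·76 − 7)/2 = 25726 and 74·(9·74 − 7)/2 = 24383.
Difference: 25726 − 24383 = 1343.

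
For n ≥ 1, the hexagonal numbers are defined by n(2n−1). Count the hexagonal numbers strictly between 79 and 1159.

18

The n-th hexagonal number is n(2n−1).
Smallest index with value > 79: n = 7 (giving 91).
Largest index with value < 1159: n = 24 (giving 1128).
Indices 7 through 24: 18 terms.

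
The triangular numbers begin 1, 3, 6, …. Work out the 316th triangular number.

50086

The 316th triangular number is n(n+1)/2 with n = 316.
316·317/2 = 100172/2 = 50086.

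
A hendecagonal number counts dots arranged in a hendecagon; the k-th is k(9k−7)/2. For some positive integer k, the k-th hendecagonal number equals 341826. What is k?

Set n(9n−7)/2 = 341826, giving 9n² − 7n − 683652 = 0.
The discriminant is 49 + 72·341826 = 24611521, and √24611521 = 4961.
So n = (7 + 4961) / 18 = 4968/18 = 276.
Check: 276·(9·276 − 7)/2 = 341826. ✓

276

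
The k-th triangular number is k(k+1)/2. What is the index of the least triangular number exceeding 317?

Solve n(n+1)/2 > 317 for integer n.
The largest n with value ≤ 317 is 24 (since 300 ≤ 317 < 325), so the first above is n = 25, value 325.

25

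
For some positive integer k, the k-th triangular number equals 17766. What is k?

188

Set n(n+1)/2 = 17766, giving n² + n − 35532 = 0.
The discriminant is 1 + 8·17766 = 142129, and √142129 = 377.
So n = (-1 + 377) / 2 = 376/2 = 188.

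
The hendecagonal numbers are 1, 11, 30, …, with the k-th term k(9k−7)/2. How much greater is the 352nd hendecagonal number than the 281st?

352·(9·352 − 7)/2 = 556336 and 281·(9·281 − 7)/2 = 354341.
Difference: 556336 − 354341 = 201995.

201995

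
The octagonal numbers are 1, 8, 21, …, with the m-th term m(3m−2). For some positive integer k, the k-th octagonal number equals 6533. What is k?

47

Set n(3n−2) = 6533, giving 3n² − 2n − 6533 = 0.
The discriminant is 4 + 12·6533 = 78400, and √78400 = 280.
So n = (2 + 280) / 6 = 282/6 = 47.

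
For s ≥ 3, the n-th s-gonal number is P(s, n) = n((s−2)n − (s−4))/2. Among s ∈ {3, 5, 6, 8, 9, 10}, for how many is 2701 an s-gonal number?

2

s = 3: P(3, 73) = 2701. ✓
s = 5: P(5, 42) = 2625 and P(5, 43) = 2752; 2701 is not s-gonal.
s = 6: P(6, 37) = 2701. ✓
s = 8: P(8, 30) = 2640 and P(8, 31) = 2821; 2701 is not s-gonal.
s = 9: P(9, 28) = 2674 and P(9, 29) = 2871; 2701 is not s-gonal.
s = 10: P(10, 26) = 2626 and P(10, 27) = 2835; 2701 is not s-gonal.
Hits: s ∈ {3, 6} → 2.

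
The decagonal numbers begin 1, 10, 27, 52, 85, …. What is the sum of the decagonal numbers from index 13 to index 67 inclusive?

400840

Σ i(4i−3) = 4Σi² − 3Σi over i = 13..67.
Σi = 2278 − 78 = 2200 and Σi² = 102510 − 650 = 101860.
4·101860 − 3·2200 = 400840.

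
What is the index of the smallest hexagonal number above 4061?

Solve n(2n−1) > 4061 for integer n.
The largest n with value ≤ 4061 is 45 (since 4005 ≤ 4061 < 4186), so the first above is n = 46, value 4186.

46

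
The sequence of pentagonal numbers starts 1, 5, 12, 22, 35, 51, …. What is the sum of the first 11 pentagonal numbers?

726

Σ i(3i−1)/2 = (3Σi² − Σi) / 2 over i = 1..11.
Σi = 66 and Σi² = 506.
(3·506 − 1·66) / 2 = 1452/2 = 726.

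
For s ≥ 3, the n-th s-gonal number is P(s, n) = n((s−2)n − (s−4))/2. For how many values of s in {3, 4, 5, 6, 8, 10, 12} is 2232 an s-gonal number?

1

s = 3: P(3, 66) = 2211 and P(3, 67) = 2278; 2232 is not s-gonal.
s = 4: P(4, 47) = 2209 and P(4, 48) = 2304; 2232 is not s-gonal.
s = 5: P(5, 38) = 2147 and P(5, 39) = 2262; 2232 is not s-gonal.
s = 6: P(6, 33) = 2145 and P(6, 34) = 2278; 2232 is not s-gonal.
s = 8: P(8, 27) = 2133 and P(8, 28) = 2296; 2232 is not s-gonal.
s = 10: P(10, 24) = 2232. ✓
s = 12: P(12, 21) = 2121 and P(12, 22) = 2332; 2232 is not s-gonal.
Hits: s ∈ {10} → 1.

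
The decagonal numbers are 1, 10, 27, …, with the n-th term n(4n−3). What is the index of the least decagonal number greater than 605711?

Solve n(4n−3) > 605711 for integer n.
The largest n with value ≤ 605711 is 389 (since 604117 ≤ 605711 < 607230), so the first above is n = 390, value 607230.

390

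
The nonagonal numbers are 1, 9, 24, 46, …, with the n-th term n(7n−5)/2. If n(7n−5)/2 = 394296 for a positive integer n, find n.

Set n(7n−5)/2 = 394296, giving 7n² − 5n − 788592 = 0.
The discriminant is 25 + 56·394296 = 22080601, and √22080601 = 4699.
So n = (5 + 4699) / 14 = 4704/14 = 336.

336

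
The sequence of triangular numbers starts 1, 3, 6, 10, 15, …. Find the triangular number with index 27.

378

27·28/2 = 756/2 = 378.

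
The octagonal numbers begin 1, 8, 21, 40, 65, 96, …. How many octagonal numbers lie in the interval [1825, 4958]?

The n-th octagonal number is n(3n−2).
Smallest index with value ≥ 1825: n = 25 (giving 1825).
Largest index with value ≤ 4958: n = 40 (giving 4720).
Indices 25 through 40: 16 terms.

16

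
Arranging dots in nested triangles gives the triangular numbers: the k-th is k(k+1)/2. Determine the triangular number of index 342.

342·343/2 = 117306/2 = 58653.

58653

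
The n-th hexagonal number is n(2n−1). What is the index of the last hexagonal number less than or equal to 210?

Solve n(2n−1) ≤ 210 for integer n.
n = 10 gives 190 ≤ 210, while n = 11 gives 231 > 210; so the answer is index 10.

10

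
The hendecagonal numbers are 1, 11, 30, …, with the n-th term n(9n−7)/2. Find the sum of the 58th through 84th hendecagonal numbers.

613143

Σ i(9i−7)/2 = (9Σi² − 7Σi) / 2 over i = 58..84.
Σi = 3570 − 1653 = 1917 and Σi² = 201110 − 63365 = 137745.
(9·137745 − 7·1917) / 2 = 1226286/2 = 613143.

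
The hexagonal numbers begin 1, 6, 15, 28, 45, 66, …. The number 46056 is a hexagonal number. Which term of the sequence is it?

152

Set n(2n−1) = 46056, giving 2n² − n − 46056 = 0.
The discriminant is 1 + 8·46056 = 368449, and √368449 = 607.
So n = (1 + 607) / 4 = 608/4 = 152.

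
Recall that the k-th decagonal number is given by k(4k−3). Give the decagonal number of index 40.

6280

The 40th decagonal number is n(4n−3) with n = 40.
40·(4·40 − 3) = 40·157 = 6280.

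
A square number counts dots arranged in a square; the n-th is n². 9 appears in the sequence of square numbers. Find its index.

3

We need n² = 9, so n = √9 = 3.
Check: 3² = 9. ✓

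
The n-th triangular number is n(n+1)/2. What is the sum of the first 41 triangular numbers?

12341

Σ i(i+1)/2 = (Σi² + Σi) / 2 over i = 1..41.
Σi = 861 and Σi² = 23821.
(1·23821 + 1·861) / 2 = 24682/2 = 12341.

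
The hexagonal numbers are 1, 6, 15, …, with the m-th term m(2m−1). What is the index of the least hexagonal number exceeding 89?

7

Solve n(2n−1) > 89 for integer n.
The largest n with value ≤ 89 is 6 (since 66 ≤ 89 < 91), so the first above is n = 7, value 91.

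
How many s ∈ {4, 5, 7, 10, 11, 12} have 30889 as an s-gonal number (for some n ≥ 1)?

s = 4: P(4, 175) = 30625 and P(4, 176) = 30976; 30889 is not s-gonal.
s = 5: P(5, 143) = 30602 and P(5, 144) = 31032; 30889 is not s-gonal.
s = 7: P(7, 111) = 30636 and P(7, 112) = 31192; 30889 is not s-gonal.
s = 10: P(10, 88) = 30712 and P(10, 89) = 31417; 30889 is not s-gonal.
s = 11: P(11, 83) = 30710 and P(11, 84) = 31458; 30889 is not s-gonal.
s = 12: P(12, 79) = 30889. ✓
Hits: s ∈ {12} → 1.

1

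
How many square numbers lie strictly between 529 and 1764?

18

The n-th square number is n².
Smallest index with value > 529: n = 24 (giving 576).
Largest index with value < 1764: n = 41 (giving 1681).
Indices 24 through 41: 18 terms.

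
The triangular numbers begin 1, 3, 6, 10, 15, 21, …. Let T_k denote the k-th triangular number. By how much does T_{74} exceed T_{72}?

147

74·75/2 = 2775 and 72·73/2 = 2628.
Difference: 2775 − 2628 = 147.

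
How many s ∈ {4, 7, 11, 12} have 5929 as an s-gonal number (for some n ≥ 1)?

2

s = 4: P(4, 77) = 5929. ✓
s = 7: P(7, 49) = 5929. ✓
s = 11: P(11, 36) = 5706 and P(11, 37) = 6031; 5929 is not s-gonal.
s = 12: P(12, 34) = 5644 and P(12, 35) = 5985; 5929 is not s-gonal.
Hits: s ∈ {4, 7} → 2.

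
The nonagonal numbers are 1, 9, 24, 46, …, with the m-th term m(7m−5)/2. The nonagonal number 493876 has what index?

376

Set n(7n−5)/2 = 493876, giving 7n² − 5n − 987752 = 0.
The discriminant is 25 + 56·493876 = 27657081, and √27657081 = 5259.
So n = (5 + 5259) / 14 = 5264/14 = 376.
Check: 376·(7·376 − 5)/2 = 493876. ✓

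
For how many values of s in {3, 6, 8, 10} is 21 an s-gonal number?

s = 3: P(3, 6) = 21. ✓
s = 6: P(6, 3) = 15 and P(6, 4) = 28; 21 is not s-gonal.
s = 8: P(8, 3) = 21. ✓
s = 10: P(10, 2) = 10 and P(10, 3) = 27; 21 is not s-gonal.
Hits: s ∈ {3, 8} → 2.

2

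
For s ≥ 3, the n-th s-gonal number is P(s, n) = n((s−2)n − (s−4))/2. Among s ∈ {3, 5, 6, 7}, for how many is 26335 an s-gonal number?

s = 3: P(3, 229) = 26335. ✓
s = 5: P(5, 132) = 26070 and P(5, 133) = 26467; 26335 is not s-gonal.
s = 6: P(6, 115) = 26335. ✓
s = 7: P(7, 102) = 25857 and P(7, 103) = 26368; 26335 is not s-gonal.
Hits: s ∈ {3, 6} → 2.

2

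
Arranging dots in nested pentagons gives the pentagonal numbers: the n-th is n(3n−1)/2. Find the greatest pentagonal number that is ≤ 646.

Solve n(3n−1)/2 ≤ 646 for integer n.
n = 20 gives 590 ≤ 646, while n = 21 gives 651 > 646; so the answer is 590.

590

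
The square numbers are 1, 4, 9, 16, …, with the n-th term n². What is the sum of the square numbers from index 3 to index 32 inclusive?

Σ_{i=3}^{32} i² = 11440 − 5 = 11435.

11435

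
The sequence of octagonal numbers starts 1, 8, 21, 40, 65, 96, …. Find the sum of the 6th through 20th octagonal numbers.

8055

Σ i(3i−2) = 3Σi² − 2Σi over i = 6..20.
Σi = 210 − 15 = 195 and Σi² = 2870 − 55 = 2815.
3·2815 − 2·195 = 8055.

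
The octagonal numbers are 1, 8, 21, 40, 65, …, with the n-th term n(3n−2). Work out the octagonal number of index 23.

23·(3·23 − 2) = 23·67 = 1541.

1541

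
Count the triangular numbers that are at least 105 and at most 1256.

36

The n-th triangular number is n(n+1)/2.
Smallest index with value ≥ 105: n = 14 (giving 105).
Largest index with value ≤ 1256: n = 49 (giving 1225).
Indices 14 through 49: 36 terms.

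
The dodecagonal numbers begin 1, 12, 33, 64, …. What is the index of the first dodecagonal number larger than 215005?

208

Solve n(5n−4) > 215005 for integer n.
The largest n with value ≤ 215005 is 207 (since 213417 ≤ 215005 < 215488), so the first above is n = 208, value 215488.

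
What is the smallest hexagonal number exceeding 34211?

Solve n(2n−1) > 34211 for integer n.
The largest n with value ≤ 34211 is 131 (since 34191 ≤ 34211 < 34716), so the first above is n = 132, value 34716.

34716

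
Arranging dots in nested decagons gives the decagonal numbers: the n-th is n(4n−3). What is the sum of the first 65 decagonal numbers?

Σ i(4i−3) = 4Σi² − 3Σi over i = 1..65.
Σi = 2145 and Σi² = 93665.
4·93665 − 3·2145 = 368225.

368225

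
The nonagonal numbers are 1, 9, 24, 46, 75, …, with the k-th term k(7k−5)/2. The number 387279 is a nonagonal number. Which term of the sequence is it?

Set n(7n−5)/2 = 387279, giving 7n² − 5n − 774558 = 0.
The discriminant is 25 + 56·387279 = 21687649, and √21687649 = 4657.
So n = (5 + 4657) / 14 = 4662/14 = 333.

333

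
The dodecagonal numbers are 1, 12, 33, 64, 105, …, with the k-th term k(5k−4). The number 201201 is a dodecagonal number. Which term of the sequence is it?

Set n(5n−4) = 201201, giving 5n² − 4n − 201201 = 0.
The discriminant is 16 + 20·201201 = 4024036, and √4024036 = 2006.
So n = (4 + 2006) / 10 = 2010/10 = 201.

201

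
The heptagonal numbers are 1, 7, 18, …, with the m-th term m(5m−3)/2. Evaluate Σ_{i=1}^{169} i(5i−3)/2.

4036565

Σ i(5i−3)/2 = (5Σi² − 3Σi) / 2 over i = 1..169.
Σi = 14365 and Σi² = 1623245.
(5·1623245 − 3·14365) / 2 = 8073130/2 = 4036565.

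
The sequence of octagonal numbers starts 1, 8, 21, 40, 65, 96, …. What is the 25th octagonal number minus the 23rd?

25·(3·25 − 2) = 1825 and 23·(3·23 − 2) = 1541.
Difference: 1825 − 1541 = 284.

284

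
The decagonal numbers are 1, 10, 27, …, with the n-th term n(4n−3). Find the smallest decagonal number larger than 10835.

11077

Solve n(4n−3) > 10835 for integer n.
The largest n with value ≤ 10835 is 52 (since 10660 ≤ 10835 < 11077), so the first above is n = 53, value 11077.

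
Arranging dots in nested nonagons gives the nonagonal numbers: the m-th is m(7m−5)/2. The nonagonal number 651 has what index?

Set n(7n−5)/2 = 651, giving 7n² − 5n − 1302 = 0.
The discriminant is 25 + 56·651 = 36481, and √36481 = 191.
So n = (5 + 191) / 14 = 196/14 = 14.

14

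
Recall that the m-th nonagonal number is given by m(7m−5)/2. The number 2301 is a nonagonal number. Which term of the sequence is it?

Set n(7n−5)/2 = 2301, giving 7n² − 5n − 4602 = 0.
So n = (5 + 359) / 14 = 364/14 = 26.

26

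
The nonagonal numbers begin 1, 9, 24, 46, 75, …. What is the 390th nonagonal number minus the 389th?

Consecutive nonagonal numbers differ by 7n − 6: here 7·390 − 6 = 2724.

2724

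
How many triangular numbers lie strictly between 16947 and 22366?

27

The n-th triangular number is n(n+1)/2.
Smallest index with value > 16947: n = 184 (giving 17020).
Largest index with value < 22366: n = 210 (giving 22155).
Indices 184 through 210: 27 terms.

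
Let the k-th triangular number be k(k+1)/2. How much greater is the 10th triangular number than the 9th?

Consecutive triangular numbers differ by n: T_{10} − T_{9} = 10.

10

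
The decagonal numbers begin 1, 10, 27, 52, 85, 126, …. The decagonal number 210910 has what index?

230

Set n(4n−3) = 210910, giving 4n² − 3n − 210910 = 0.
So n = (3 + 1837) / 8 = 1840/8 = 230.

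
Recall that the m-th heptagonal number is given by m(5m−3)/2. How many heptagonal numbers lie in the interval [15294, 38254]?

46

The n-th heptagonal number is n(5n−3)/2.
Smallest index with value ≥ 15294: n = 79 (giving 15484).
Largest index with value ≤ 38254: n = 124 (giving 38254).
Indices 79 through 124: 46 terms.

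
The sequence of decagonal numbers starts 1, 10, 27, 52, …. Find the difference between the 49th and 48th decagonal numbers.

385

Consecutive decagonal numbers differ by 8n − 7: here 8·49 − 7 = 385.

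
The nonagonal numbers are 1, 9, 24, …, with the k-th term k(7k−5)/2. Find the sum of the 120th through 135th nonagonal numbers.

906440

Σ i(7i−5)/2 = (7Σi² − 5Σi) / 2 over i = 120..135.
Σi = 9180 − 7140 = 2040 and Σi² = 829260 − 568820 = 260440.
(7·260440 − 5·2040) / 2 = 1812880/2 = 906440.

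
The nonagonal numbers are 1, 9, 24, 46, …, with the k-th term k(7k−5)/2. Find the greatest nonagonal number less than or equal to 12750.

Solve n(7n−5)/2 ≤ 12750 for integer n.
n = 60 gives 12450 ≤ 12750, while n = 61 gives 12871 > 12750; so the answer is 12450.

12450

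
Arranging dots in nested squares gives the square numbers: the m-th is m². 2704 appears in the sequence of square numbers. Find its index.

We need n² = 2704, so n = √2704 = 52.

52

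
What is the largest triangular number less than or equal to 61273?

61075

Solve n(n+1)/2 ≤ 61273 for integer n.
n = 349 gives 61075 ≤ 61273, while n = 350 gives 61425 > 61273; so the answer is 61075.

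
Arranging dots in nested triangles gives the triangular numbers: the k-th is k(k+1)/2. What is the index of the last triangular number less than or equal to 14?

4

Solve n(n+1)/2 ≤ 14 for integer n.
n = 4 gives 10 ≤ 14, while n = 5 gives 15 > 14; so the answer is index 4.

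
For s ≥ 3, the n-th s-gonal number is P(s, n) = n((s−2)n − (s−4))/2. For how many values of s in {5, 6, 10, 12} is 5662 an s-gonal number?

1

s = 5: P(5, 61) = 5551 and P(5, 62) = 5735; 5662 is not s-gonal.
s = 6: P(6, 53) = 5565 and P(6, 54) = 5778; 5662 is not s-gonal.
s = 10: P(10, 38) = 5662. ✓
s = 12: P(12, 34) = 5644 and P(12, 35) = 5985; 5662 is not s-gonal.
Hits: s ∈ {10} → 1.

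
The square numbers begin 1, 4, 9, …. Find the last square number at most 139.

121

Solve n² ≤ 139 for integer n.
n = 11 gives 121 ≤ 139, while n = 12 gives 144 > 139; so the answer is 121.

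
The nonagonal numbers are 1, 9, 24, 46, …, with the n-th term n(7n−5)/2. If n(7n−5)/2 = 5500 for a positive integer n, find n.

40

Set n(7n−5)/2 = 5500, giving 7n² − 5n − 11000 = 0.
The discriminant is 25 + 56·5500 = 308025, and √308025 = 555.
So n = (5 + 555) / 14 = 560/14 = 40.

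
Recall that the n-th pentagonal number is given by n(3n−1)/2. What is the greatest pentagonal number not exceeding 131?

Solve n(3n−1)/2 ≤ 131 for integer n.
n = 9 gives 117 ≤ 131, while n = 10 gives 145 > 131; so the answer is 117.

117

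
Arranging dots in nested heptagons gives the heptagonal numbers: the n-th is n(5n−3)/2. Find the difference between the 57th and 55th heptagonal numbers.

557

57·(5·57 − 3)/2 = 8037 and 55·(5·55 − 3)/2 = 7480.
Difference: 8037 − 7480 = 557.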